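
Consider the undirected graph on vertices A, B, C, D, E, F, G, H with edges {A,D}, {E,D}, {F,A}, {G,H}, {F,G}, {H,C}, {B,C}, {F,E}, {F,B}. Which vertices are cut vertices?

F

Removing F increases the component count from 1 to 2, so F is a cut vertex.
By contrast removing D leaves 1 component; it is not a cut vertex. No other vertex is a cut vertex either.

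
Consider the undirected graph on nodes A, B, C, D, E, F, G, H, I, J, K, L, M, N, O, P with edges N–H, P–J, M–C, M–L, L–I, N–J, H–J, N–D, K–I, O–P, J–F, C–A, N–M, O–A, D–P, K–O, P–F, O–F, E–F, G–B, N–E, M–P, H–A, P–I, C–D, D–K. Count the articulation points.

Removing I, for instance, still leaves 2 components. No single vertex removal increases the component count — the graph has no articulation points.

0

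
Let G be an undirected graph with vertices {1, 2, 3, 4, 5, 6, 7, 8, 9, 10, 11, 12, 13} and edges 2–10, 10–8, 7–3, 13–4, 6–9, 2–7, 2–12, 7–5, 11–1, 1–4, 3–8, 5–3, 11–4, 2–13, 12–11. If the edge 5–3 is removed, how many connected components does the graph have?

5 and 3 are still connected via 5-7-3, so the component count stays at 2.

2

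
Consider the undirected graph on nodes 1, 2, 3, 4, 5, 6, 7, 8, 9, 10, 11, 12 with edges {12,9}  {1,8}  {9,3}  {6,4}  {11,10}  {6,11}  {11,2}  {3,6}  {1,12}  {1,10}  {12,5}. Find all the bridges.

The edges on the cycle 1-12-9-3-6-11-10-1 are not bridges since each lies on that cycle.
But removing 5—12 disconnects 5 from 12; removing 2—11 disconnects 2 from 11; removing 6—4 disconnects 6 from 4; removing 1—8 disconnects 1 from 8 — these are bridges.

1-8, 11-2, 12-5, 4-6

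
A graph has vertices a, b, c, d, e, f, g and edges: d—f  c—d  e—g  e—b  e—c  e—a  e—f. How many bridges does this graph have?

The edges on the cycle e-c-d-f-e are not bridges since each lies on that cycle.
But removing e—g disconnects e from g; removing e—a disconnects e from a; removing e—b disconnects e from b — these are bridges.
That makes 3 bridges.

3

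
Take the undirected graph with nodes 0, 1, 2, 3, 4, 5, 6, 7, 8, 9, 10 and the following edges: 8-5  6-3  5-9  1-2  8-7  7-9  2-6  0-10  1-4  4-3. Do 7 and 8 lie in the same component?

Yes

From 7 we can reach 5, 7, 8, 9, which includes 8.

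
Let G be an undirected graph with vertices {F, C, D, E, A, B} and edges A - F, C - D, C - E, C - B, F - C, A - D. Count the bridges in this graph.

The edges on the cycle A-F-C-D-A are not bridges since each lies on that cycle.
But removing C - B disconnects C from B; removing C - E disconnects C from E — these are bridges.
That makes 2 bridges.

2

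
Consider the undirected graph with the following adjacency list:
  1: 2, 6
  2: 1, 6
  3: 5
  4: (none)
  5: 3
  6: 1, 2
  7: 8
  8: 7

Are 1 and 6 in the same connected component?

From 1 we can reach 1, 2, 6, which includes 6.

Yes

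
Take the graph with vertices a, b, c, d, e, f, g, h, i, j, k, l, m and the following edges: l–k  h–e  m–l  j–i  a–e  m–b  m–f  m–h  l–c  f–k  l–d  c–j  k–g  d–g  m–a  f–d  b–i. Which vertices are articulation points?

m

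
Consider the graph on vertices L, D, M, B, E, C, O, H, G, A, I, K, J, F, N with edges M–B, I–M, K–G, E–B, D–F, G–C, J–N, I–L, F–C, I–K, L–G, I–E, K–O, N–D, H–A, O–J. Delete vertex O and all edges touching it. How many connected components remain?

With O gone, the remaining components are: {A, H}; {B, C, D, E, F, G, I, J, K, L, M, N}.
That is 2 components.

2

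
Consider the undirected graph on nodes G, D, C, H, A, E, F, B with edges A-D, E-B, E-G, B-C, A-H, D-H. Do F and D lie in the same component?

The component containing F is {F}, and D is not in it.

No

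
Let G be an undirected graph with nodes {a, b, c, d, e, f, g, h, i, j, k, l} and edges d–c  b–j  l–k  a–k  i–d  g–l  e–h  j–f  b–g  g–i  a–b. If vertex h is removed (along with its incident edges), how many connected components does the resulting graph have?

2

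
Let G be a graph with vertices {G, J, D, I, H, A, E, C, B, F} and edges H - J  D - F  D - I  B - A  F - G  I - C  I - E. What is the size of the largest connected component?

6

Starting from H we can reach H, J. That is one component of size 2.
Starting from A we can reach A, B. That is one component of size 2.
Starting from C we can reach C, D, E, F, G, I. That is one component of size 6.
The largest has 6 vertices.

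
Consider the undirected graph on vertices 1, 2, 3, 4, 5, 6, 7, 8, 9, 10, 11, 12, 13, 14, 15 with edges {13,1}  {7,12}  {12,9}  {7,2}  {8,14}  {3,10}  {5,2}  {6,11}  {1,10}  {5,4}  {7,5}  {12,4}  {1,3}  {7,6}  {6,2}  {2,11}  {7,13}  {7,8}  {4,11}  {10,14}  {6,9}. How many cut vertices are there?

1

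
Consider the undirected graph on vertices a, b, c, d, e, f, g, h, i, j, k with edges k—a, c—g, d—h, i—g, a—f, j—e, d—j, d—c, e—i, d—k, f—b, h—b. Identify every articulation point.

d

Removing d increases the component count from 1 to 2, so d is a cut vertex.
By contrast removing k leaves 1 component; it is not a cut vertex. No other vertex is a cut vertex either.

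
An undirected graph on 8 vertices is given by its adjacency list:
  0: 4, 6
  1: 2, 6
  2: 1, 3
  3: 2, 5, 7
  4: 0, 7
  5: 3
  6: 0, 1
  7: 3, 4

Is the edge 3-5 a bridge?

Yes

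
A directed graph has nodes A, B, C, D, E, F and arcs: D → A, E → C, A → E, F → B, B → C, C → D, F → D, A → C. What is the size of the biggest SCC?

{A, C, D, E} are all mutually reachable — one SCC of size 4.
{B} is an SCC by itself.
{F} is an SCC by itself.
The largest has 4 vertices.

4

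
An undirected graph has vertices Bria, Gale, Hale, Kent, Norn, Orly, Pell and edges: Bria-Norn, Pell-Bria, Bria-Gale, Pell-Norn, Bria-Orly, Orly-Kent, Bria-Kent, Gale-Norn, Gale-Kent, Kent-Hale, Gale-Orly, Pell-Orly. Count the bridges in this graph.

The edges on the cycle Bria-Gale-Norn-Bria are not bridges since each lies on that cycle.
But removing Hale-Kent disconnects Hale from Kent — this is a bridge.

1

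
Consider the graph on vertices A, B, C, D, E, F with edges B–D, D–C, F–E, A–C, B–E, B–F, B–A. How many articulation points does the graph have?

1

Removing B increases the component count from 1 to 2, so B is a cut vertex.
By contrast removing C leaves 1 component; it is not a cut vertex. No other vertex is a cut vertex either.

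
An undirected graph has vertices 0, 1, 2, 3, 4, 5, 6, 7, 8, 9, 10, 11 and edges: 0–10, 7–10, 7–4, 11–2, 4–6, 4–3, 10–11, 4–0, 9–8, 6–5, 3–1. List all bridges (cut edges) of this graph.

The edges on the cycle 7-4-0-10-7 are not bridges since each lies on that cycle.
But removing 4–6 disconnects 4 from 6; removing 6–5 disconnects 6 from 5; removing 4–3 disconnects 4 from 3; removing 1–3 disconnects 1 from 3 — these are bridges.
In total 7 edges are bridges.

1-3, 10-11, 11-2, 3-4, 4-6, 5-6, 8-9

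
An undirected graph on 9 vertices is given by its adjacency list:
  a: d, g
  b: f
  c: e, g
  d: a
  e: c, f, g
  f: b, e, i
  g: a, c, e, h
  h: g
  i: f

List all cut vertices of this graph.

a, e, f, g

Removing a increases the component count from 1 to 2, so a is a cut vertex.
Removing e increases the component count from 1 to 2, so e is a cut vertex.
Removing f increases the component count from 1 to 3, so f is a cut vertex.
Likewise g is a cut vertex.
By contrast removing d leaves 1 component; it is not a cut vertex. No other vertex is a cut vertex either.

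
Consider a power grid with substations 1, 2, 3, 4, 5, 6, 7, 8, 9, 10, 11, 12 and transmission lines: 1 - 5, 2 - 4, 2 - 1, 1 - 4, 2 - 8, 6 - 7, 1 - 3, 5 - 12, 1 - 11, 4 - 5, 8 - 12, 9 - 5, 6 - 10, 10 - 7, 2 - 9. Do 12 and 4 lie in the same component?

Yes

From 12 we can reach 1, 2, 3, 4, 5, 8, 9, 11, 12, which includes 4.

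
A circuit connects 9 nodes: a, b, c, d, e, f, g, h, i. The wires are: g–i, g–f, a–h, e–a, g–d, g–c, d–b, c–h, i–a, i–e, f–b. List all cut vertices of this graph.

g

Removing g increases the component count from 1 to 2, so g is a cut vertex.
By contrast removing h leaves 1 component; it is not a cut vertex. No other vertex is a cut vertex either.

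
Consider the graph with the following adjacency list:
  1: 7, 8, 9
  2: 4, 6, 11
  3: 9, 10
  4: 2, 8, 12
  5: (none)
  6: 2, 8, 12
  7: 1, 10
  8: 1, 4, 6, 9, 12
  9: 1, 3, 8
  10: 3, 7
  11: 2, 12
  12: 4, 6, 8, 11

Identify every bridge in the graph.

none

The edges on the cycle 8-6-2-11-12-8 are not bridges since each lies on that cycle.
Every edge lies on some cycle, so there are no bridges.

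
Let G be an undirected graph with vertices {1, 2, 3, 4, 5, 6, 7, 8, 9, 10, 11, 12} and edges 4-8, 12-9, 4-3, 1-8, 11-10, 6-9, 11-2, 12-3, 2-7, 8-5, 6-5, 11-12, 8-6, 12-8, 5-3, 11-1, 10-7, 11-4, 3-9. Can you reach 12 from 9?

Yes

From 9 we can reach 1, 2, 3, 4, 5, 6, 7, 8, 9, 10, 11, 12, which includes 12.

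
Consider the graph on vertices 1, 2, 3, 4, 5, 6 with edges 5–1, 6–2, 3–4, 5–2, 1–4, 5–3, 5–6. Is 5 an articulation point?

Yes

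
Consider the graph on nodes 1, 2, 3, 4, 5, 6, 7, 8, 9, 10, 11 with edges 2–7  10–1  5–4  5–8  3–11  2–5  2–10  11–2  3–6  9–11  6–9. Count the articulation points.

4

Removing 2 increases the component count from 1 to 4, so 2 is a cut vertex.
Removing 5 increases the component count from 1 to 3, so 5 is a cut vertex.
Removing 10 increases the component count from 1 to 2, so 10 is a cut vertex.
Likewise 11 is a cut vertex.
By contrast removing 4 leaves 1 component; it is not a cut vertex. No other vertex is a cut vertex either.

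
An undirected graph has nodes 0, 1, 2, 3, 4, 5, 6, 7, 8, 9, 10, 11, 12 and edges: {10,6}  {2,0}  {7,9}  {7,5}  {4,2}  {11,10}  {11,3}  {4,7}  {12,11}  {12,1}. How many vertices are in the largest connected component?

8 is isolated — a component by itself.
Starting from 1 we can reach 1, 3, 6, 10, 11, 12. That is one component of size 6.
Starting from 0 we can reach 0, 2, 4, 5, 7, 9. That is one component of size 6.
The largest has 6 vertices.

6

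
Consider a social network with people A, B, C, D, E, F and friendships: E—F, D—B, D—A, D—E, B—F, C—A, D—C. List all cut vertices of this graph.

D

Removing D increases the component count from 1 to 2, so D is a cut vertex.
By contrast removing F leaves 1 component; it is not a cut vertex. No other vertex is a cut vertex either.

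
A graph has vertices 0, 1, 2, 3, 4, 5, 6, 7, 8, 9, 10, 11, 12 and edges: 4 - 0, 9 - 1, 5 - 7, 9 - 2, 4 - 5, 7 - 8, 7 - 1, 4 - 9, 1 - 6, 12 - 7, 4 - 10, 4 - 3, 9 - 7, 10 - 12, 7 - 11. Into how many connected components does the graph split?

1

Starting from 0 we can reach 0, 1, 2, 3, 4, 5, 6, 7, 8, 9, 10, 11, 12. That is one component of size 13.
Total: 1 component.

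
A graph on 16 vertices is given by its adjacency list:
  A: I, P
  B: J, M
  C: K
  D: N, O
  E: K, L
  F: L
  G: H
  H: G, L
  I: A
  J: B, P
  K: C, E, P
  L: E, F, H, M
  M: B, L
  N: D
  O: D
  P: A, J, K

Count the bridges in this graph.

8

The edges on the cycle P-J-B-M-L-E-K-P are not bridges since each lies on that cycle.
But removing F-L disconnects F from L; removing C-K disconnects C from K; removing N-D disconnects N from D; removing D-O disconnects D from O — these are bridges.
In total 8 edges are bridges.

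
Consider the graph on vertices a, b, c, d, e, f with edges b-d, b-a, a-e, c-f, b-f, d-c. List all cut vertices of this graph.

Removing a increases the component count from 1 to 2, so a is a cut vertex.
Removing b increases the component count from 1 to 2, so b is a cut vertex.
By contrast removing c leaves 1 component; it is not a cut vertex. No other vertex is a cut vertex either.

a, b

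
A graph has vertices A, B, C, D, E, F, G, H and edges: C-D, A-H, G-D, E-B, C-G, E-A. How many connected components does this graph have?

F is isolated — a component by itself.
Starting from C we can reach C, D, G. That is one component of size 3.
Starting from A we can reach A, B, E, H. That is one component of size 4.
Total: 3 components.

3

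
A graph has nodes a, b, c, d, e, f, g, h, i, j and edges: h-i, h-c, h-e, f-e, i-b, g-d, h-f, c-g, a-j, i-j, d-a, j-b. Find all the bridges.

none

The edges on the cycle h-f-e-h are not bridges since each lies on that cycle.
Every edge lies on some cycle, so there are no bridges.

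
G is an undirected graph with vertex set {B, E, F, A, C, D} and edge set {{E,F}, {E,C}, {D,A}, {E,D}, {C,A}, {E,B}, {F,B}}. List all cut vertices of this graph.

E

Removing E increases the component count from 1 to 2, so E is a cut vertex.
By contrast removing F leaves 1 component; it is not a cut vertex. No other vertex is a cut vertex either.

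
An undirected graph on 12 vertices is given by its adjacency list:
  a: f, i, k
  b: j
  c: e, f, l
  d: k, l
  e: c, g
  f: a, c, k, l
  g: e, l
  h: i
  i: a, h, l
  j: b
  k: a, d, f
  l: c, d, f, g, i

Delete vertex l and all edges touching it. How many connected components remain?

With l gone, the remaining components are: {b, j}; {a, c, d, e, f, g, h, i, k}.
That is 2 components.

2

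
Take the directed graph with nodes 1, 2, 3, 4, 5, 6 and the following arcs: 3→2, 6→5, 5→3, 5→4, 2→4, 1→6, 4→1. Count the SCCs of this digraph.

1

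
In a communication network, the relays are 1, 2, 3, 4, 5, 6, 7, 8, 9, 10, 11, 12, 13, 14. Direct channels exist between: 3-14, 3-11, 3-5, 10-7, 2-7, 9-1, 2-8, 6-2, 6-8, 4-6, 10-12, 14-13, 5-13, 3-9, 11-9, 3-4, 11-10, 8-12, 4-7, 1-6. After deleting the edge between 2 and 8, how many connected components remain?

2 and 8 are still connected via 2-6-8, so the component count stays at 1.

1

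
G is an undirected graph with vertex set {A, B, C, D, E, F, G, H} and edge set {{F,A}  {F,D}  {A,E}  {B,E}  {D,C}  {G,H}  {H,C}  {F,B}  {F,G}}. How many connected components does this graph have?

Starting from A we can reach A, B, C, D, E, F, G, H. That is one component of size 8.
Total: 1 component.

1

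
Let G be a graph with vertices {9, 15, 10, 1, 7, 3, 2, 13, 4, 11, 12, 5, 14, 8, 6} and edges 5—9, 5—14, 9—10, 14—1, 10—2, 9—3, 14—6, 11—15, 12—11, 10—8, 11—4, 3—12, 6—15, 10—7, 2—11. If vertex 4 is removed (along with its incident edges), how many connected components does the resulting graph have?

2

With 4 gone, the remaining components are: {13}; {1, 2, 3, 5, 6, 7, 8, 9, 10, 11, 12, 14, 15}.
That is 2 components.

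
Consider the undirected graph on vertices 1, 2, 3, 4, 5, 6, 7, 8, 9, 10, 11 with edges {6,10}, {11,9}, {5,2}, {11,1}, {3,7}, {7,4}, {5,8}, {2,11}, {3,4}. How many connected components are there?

Starting from 6 we can reach 6, 10. That is one component of size 2.
Starting from 3 we can reach 3, 4, 7. That is one component of size 3.
Starting from 1 we can reach 1, 2, 5, 8, 9, 11. That is one component of size 6.
Total: 3 components.

3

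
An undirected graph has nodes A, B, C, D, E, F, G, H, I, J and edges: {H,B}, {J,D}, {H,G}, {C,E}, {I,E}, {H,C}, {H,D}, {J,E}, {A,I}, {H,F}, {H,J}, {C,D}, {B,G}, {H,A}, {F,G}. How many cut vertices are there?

Removing H increases the component count from 1 to 2, so H is a cut vertex.
By contrast removing D leaves 1 component; it is not a cut vertex. No other vertex is a cut vertex either.

1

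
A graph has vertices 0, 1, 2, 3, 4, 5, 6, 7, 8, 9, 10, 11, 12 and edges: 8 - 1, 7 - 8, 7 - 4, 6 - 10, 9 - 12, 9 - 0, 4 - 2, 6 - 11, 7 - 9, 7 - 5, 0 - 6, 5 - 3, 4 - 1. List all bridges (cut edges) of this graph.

0-6, 0-9, 10-6, 11-6, 12-9, 2-4, 3-5, 5-7, 7-9

The edges on the cycle 7-4-1-8-7 are not bridges since each lies on that cycle.
But removing 6 - 11 disconnects 6 from 11; removing 7 - 9 disconnects 7 from 9; removing 0 - 9 disconnects 0 from 9; removing 5 - 7 disconnects 5 from 7 — these are bridges.
In total 9 edges are bridges.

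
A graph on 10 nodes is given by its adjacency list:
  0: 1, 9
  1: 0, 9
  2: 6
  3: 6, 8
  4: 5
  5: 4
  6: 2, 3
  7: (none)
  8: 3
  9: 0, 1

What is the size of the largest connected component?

7 is isolated — a component by itself.
Starting from 4 we can reach 4, 5. That is one component of size 2.
Starting from 0 we can reach 0, 1, 9. That is one component of size 3.
Starting from 2 we can reach 2, 3, 6, 8. That is one component of size 4.
The largest has 4 vertices.

4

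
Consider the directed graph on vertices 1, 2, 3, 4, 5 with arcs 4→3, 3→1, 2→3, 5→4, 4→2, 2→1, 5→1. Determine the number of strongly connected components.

5

{5} is an SCC by itself.
{2} is an SCC by itself.
{3} is an SCC by itself.
{1} is an SCC by itself.
{4} is an SCC by itself.
That gives 5 strongly connected components.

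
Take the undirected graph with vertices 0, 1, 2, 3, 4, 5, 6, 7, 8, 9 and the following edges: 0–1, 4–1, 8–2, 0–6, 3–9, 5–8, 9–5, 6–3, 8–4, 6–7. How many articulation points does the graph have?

2

Removing 6 increases the component count from 1 to 2, so 6 is a cut vertex.
Removing 8 increases the component count from 1 to 2, so 8 is a cut vertex.
By contrast removing 4 leaves 1 component; it is not a cut vertex. No other vertex is a cut vertex either.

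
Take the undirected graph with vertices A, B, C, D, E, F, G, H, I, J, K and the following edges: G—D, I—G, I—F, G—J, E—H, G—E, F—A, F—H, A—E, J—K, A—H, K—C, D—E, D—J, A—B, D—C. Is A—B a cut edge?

Removing A—B leaves no path between A and B: the component count goes from 1 to 2. So it is a bridge.

Yes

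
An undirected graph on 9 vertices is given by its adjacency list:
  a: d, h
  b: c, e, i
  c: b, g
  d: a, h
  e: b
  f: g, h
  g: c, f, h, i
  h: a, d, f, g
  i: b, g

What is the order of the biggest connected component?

9

Starting from a we can reach a, b, c, d, e, f, g, h, i. That is one component of size 9.
The largest has 9 vertices.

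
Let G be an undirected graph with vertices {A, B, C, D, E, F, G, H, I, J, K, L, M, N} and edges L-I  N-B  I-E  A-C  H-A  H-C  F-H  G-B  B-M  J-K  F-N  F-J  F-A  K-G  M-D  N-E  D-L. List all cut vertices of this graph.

F

Removing F increases the component count from 1 to 2, so F is a cut vertex.
By contrast removing H leaves 1 component; it is not a cut vertex. No other vertex is a cut vertex either.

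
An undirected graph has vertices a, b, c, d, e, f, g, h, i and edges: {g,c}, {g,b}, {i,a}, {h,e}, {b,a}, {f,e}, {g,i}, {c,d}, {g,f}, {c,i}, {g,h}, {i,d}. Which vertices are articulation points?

Removing g increases the component count from 1 to 2, so g is a cut vertex.
By contrast removing d leaves 1 component; it is not a cut vertex. No other vertex is a cut vertex either.

g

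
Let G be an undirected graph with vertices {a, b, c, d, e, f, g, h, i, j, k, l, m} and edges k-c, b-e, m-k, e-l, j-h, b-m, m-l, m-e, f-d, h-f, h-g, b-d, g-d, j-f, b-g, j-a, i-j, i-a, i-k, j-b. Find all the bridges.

c-k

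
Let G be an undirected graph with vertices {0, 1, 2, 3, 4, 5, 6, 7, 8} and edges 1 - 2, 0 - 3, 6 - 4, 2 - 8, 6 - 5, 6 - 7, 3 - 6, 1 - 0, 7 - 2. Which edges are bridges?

The edges on the cycle 1-0-3-6-7-2-1 are not bridges since each lies on that cycle.
But removing 5 - 6 disconnects 5 from 6; removing 2 - 8 disconnects 2 from 8; removing 6 - 4 disconnects 6 from 4 — these are bridges.

2-8, 4-6, 5-6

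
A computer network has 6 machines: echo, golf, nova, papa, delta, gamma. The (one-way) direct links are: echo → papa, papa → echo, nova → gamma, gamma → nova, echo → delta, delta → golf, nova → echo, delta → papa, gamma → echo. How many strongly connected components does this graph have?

3

{echo, papa, delta} are all mutually reachable — one SCC of size 3.
{nova, gamma} are all mutually reachable — one SCC of size 2.
{golf} is an SCC by itself.
That gives 3 strongly connected components.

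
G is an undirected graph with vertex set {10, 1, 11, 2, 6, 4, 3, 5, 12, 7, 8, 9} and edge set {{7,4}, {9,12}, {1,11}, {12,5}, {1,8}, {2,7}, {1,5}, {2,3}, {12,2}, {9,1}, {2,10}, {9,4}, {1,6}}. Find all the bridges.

1-11, 1-6, 1-8, 10-2, 2-3

The edges on the cycle 9-12-2-7-4-9 are not bridges since each lies on that cycle.
But removing 10–2 disconnects 10 from 2; removing 1–8 disconnects 1 from 8; removing 1–11 disconnects 1 from 11; removing 2–3 disconnects 2 from 3 — these are bridges.
In total 5 edges are bridges.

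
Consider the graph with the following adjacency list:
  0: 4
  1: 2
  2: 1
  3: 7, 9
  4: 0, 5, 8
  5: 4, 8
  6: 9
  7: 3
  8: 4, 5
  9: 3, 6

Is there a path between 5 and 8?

Yes

From 5 we can reach 0, 4, 5, 8, which includes 8.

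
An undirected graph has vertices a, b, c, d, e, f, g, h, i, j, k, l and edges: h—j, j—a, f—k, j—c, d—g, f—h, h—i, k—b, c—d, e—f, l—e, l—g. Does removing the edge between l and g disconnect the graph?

After removing l—g, the path l-e-f-h-j-c-d-g still connects them, so the edge is not a bridge.

No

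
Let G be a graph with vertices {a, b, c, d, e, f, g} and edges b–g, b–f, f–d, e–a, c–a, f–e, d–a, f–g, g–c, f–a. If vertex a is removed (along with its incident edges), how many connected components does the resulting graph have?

With a gone, the remaining components are: {b, c, d, e, f, g}.
That is 1 component.

1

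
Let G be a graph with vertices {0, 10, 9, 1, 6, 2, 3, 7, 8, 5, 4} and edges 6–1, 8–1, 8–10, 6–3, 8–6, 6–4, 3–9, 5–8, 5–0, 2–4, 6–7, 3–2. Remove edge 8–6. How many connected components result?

1

8 and 6 are still connected via 8-1-6, so the component count stays at 1.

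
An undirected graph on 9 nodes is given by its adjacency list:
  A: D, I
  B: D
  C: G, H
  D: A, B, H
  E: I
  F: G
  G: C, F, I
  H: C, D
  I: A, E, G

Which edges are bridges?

The edges on the cycle I-G-C-H-D-A-I are not bridges since each lies on that cycle.
But removing F-G disconnects F from G; removing I-E disconnects I from E; removing D-B disconnects D from B — these are bridges.

B-D, E-I, F-G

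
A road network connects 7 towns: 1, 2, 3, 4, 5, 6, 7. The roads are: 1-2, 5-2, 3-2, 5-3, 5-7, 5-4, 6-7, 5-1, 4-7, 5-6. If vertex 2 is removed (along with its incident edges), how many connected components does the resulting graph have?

1

With 2 gone, the remaining components are: {1, 3, 4, 5, 6, 7}.
That is 1 component.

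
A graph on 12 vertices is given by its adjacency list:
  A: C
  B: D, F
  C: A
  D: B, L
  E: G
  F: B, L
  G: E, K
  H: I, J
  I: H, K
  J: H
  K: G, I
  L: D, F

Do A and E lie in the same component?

No

The component containing A is {A, C}, and E is not in it.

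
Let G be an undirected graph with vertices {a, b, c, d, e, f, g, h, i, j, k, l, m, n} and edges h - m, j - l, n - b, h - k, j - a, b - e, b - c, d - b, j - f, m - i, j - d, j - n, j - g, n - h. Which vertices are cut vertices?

Removing b increases the component count from 1 to 3, so b is a cut vertex.
Removing h increases the component count from 1 to 3, so h is a cut vertex.
Removing j increases the component count from 1 to 5, so j is a cut vertex.
Likewise m, n are cut vertices.
By contrast removing f leaves 1 component; it is not a cut vertex. No other vertex is a cut vertex either.

b, h, j, m, n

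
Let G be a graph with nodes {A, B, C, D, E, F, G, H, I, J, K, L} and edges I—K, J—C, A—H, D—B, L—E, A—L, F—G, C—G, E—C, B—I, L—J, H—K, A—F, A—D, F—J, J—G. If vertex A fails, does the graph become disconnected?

Yes

Deleting A raises the number of components from 1 to 2, so A is a cut vertex.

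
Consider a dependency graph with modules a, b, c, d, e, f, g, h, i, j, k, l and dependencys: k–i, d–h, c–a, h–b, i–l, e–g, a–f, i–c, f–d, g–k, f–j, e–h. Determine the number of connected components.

Starting from a we can reach a, b, c, d, e, f, g, h, i, j, k, l. That is one component of size 12.
Total: 1 component.

1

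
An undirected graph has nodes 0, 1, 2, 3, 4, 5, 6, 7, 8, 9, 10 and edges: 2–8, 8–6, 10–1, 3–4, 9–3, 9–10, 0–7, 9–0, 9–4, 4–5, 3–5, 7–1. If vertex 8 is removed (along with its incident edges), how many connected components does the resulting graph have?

3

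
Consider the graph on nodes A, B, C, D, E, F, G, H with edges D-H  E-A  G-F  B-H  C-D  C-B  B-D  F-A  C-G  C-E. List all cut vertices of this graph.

C

Removing C increases the component count from 1 to 2, so C is a cut vertex.
By contrast removing B leaves 1 component; it is not a cut vertex. No other vertex is a cut vertex either.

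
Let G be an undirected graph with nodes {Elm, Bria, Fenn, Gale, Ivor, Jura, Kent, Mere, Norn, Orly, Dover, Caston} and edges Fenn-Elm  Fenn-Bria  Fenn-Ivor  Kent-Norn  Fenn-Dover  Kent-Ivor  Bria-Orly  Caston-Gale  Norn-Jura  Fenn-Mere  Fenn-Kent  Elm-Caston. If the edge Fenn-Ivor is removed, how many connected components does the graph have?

Fenn and Ivor are still connected via Fenn-Kent-Ivor, so the component count stays at 1.

1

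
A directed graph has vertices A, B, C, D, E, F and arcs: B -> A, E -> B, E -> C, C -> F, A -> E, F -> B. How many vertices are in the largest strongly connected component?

5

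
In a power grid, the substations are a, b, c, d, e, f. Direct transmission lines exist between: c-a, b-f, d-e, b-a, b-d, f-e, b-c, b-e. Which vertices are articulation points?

b

Removing b increases the component count from 1 to 2, so b is a cut vertex.
By contrast removing d leaves 1 component; it is not a cut vertex. No other vertex is a cut vertex either.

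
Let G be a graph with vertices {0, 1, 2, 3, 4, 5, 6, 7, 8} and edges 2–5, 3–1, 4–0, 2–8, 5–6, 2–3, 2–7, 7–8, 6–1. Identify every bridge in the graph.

0-4

The edges on the cycle 2-7-8-2 are not bridges since each lies on that cycle.
But removing 0–4 disconnects 0 from 4 — this is a bridge.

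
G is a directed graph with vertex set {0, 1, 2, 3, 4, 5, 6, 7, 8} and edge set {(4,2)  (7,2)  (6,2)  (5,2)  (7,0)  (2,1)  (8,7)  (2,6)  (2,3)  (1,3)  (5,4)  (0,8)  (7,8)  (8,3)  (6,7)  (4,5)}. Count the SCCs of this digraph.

4

{0, 2, 6, 7, 8} are all mutually reachable — one SCC of size 5.
{4, 5} are all mutually reachable — one SCC of size 2.
{3} is an SCC by itself.
{1} is an SCC by itself.
That gives 4 strongly connected components.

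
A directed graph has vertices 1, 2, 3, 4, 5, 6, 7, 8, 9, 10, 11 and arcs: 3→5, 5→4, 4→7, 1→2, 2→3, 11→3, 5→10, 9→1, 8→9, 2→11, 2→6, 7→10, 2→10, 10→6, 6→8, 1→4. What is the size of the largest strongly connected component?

{1, 2, 3, 4, 5, 6, 7, 8, 9, 10, 11} are all mutually reachable — one SCC of size 11.
The largest has 11 vertices.

11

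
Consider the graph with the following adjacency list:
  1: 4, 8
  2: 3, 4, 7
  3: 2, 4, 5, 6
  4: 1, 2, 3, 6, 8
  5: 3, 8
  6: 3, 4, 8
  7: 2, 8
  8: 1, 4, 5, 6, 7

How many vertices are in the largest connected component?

Starting from 1 we can reach 1, 2, 3, 4, 5, 6, 7, 8. That is one component of size 8.
The largest has 8 vertices.

8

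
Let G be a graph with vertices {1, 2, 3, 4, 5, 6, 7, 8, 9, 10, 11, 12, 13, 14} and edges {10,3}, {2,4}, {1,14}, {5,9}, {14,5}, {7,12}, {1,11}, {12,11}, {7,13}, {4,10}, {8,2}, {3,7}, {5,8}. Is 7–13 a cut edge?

Removing 7–13 leaves no path between 7 and 13: the component count goes from 2 to 3. So it is a bridge.

Yes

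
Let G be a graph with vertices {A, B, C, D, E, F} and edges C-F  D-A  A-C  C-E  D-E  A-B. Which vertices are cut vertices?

Removing A increases the component count from 1 to 2, so A is a cut vertex.
Removing C increases the component count from 1 to 2, so C is a cut vertex.
By contrast removing F leaves 1 component; it is not a cut vertex. No other vertex is a cut vertex either.

A, C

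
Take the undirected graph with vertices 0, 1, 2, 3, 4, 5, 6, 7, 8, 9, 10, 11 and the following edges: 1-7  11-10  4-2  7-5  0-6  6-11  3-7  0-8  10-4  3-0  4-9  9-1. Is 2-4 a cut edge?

Yes

Removing 2-4 leaves no path between 2 and 4: the component count goes from 1 to 2. So it is a bridge.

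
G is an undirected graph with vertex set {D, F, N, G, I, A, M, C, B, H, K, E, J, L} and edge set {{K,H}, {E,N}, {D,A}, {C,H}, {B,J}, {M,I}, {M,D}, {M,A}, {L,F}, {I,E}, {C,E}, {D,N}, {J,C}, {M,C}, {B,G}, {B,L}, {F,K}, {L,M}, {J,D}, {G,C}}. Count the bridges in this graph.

The edges on the cycle B-G-C-H-K-F-L-B are not bridges since each lies on that cycle.
Every edge lies on some cycle, so there are no bridges.

0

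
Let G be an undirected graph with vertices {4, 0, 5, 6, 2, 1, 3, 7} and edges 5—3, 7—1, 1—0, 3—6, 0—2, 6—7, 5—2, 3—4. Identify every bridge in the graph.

3-4

The edges on the cycle 5-3-6-7-1-0-2-5 are not bridges since each lies on that cycle.
But removing 3—4 disconnects 3 from 4 — this is a bridge.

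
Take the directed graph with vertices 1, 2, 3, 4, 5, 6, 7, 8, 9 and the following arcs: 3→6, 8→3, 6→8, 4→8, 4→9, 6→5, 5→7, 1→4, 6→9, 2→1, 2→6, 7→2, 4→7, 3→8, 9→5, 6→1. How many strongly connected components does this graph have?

1

{1, 2, 3, 4, 5, 6, 7, 8, 9} are all mutually reachable — one SCC of size 9.
That gives 1 strongly connected component.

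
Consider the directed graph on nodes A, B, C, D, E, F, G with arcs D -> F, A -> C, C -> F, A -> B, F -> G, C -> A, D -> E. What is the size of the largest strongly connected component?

2

{A, C} are all mutually reachable — one SCC of size 2.
{G} is an SCC by itself.
{D} is an SCC by itself.
{B} is an SCC by itself.
{F} is an SCC by itself.
(and 1 more singleton SCC)
The largest has 2 vertices.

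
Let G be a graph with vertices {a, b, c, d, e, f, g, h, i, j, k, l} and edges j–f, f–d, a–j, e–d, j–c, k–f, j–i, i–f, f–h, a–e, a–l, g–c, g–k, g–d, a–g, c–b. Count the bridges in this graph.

The edges on the cycle g-k-f-d-g are not bridges since each lies on that cycle.
But removing a–l disconnects a from l; removing c–b disconnects c from b; removing h–f disconnects h from f — these are bridges.
That makes 3 bridges.

3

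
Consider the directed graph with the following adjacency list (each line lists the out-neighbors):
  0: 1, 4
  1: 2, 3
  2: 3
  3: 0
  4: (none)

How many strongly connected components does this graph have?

{0, 1, 2, 3} are all mutually reachable — one SCC of size 4.
{4} is an SCC by itself.
That gives 2 strongly connected components.

2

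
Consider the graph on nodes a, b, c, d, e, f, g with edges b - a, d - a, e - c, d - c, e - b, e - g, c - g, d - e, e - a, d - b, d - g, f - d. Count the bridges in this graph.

1

The edges on the cycle d-e-c-d are not bridges since each lies on that cycle.
But removing f - d disconnects f from d — this is a bridge.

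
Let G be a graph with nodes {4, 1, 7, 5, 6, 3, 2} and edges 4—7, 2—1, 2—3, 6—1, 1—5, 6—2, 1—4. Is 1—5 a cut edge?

Yes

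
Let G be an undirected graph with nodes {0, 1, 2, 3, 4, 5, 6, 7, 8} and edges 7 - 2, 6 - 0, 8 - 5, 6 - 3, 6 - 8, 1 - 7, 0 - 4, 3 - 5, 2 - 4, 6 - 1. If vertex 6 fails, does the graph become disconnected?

Deleting 6 raises the number of components from 1 to 2, so 6 is a cut vertex.

Yes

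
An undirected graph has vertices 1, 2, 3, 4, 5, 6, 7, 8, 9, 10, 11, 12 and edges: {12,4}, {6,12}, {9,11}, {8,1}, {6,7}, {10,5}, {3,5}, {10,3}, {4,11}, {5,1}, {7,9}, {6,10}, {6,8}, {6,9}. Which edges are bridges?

The edges on the cycle 10-3-5-10 are not bridges since each lies on that cycle.
Every edge lies on some cycle, so there are no bridges.

none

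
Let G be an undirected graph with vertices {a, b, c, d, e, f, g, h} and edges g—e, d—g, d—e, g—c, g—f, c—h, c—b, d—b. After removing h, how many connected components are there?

2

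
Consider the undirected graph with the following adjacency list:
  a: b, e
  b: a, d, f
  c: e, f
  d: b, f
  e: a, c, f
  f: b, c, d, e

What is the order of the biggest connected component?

6

Starting from a we can reach a, b, c, d, e, f. That is one component of size 6.
The largest has 6 vertices.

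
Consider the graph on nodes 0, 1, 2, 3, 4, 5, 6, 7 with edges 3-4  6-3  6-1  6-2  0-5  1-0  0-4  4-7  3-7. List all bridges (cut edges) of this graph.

The edges on the cycle 3-4-7-3 are not bridges since each lies on that cycle.
But removing 5-0 disconnects 5 from 0; removing 2-6 disconnects 2 from 6 — these are bridges.

0-5, 2-6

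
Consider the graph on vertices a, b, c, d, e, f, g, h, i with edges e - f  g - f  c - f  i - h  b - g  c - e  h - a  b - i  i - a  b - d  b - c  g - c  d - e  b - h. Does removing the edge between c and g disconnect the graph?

No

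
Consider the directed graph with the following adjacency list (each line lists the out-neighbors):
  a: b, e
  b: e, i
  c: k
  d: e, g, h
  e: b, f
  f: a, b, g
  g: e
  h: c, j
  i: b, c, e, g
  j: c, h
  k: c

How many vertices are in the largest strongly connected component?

{a, b, e, f, g, i} are all mutually reachable — one SCC of size 6.
{h, j} are all mutually reachable — one SCC of size 2.
{c, k} are all mutually reachable — one SCC of size 2.
{d} is an SCC by itself.
The largest has 6 vertices.

6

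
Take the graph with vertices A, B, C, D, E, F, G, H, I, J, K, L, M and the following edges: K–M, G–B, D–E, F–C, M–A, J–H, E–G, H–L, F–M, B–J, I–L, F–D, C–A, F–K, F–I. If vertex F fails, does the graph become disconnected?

Deleting F raises the number of components from 1 to 2, so F is a cut vertex.

Yes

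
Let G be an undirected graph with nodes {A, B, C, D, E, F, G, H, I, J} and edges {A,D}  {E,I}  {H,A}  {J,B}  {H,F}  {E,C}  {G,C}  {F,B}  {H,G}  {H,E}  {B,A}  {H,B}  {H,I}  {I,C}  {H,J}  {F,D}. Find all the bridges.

none

The edges on the cycle H-G-C-I-H are not bridges since each lies on that cycle.
Every edge lies on some cycle, so there are no bridges.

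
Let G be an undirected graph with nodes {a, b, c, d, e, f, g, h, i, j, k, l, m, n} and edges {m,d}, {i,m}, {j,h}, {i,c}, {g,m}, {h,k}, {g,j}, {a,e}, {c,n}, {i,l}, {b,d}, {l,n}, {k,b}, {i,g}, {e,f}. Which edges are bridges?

a-e, e-f

The edges on the cycle i-g-j-h-k-b-d-m-i are not bridges since each lies on that cycle.
But removing e–f disconnects e from f; removing a–e disconnects a from e — these are bridges.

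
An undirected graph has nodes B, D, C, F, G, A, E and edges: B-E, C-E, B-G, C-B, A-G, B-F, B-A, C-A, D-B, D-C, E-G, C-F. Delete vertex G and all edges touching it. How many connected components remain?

With G gone, the remaining components are: {A, B, C, D, E, F}.
That is 1 component.

1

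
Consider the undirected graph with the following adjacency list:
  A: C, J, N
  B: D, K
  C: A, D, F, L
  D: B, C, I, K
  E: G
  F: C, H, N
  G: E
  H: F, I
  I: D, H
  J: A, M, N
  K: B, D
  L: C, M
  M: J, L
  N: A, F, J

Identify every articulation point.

Removing D increases the component count from 2 to 3, so D is a cut vertex.
By contrast removing L leaves 2 components; it is not a cut vertex. No other vertex is a cut vertex either.

D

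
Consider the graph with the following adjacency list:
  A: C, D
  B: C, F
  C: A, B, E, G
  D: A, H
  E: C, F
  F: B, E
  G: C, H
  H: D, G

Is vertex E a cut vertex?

Deleting E leaves 1 component (was 1) (its neighbors C, F remain connected to each other), so E is not a cut vertex.

No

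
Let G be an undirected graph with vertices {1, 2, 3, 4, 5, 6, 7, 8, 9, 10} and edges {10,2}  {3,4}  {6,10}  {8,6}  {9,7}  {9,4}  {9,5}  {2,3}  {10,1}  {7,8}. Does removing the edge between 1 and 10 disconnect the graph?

Yes

Removing 1—10 leaves no path between 1 and 10: the component count goes from 1 to 2. So it is a bridge.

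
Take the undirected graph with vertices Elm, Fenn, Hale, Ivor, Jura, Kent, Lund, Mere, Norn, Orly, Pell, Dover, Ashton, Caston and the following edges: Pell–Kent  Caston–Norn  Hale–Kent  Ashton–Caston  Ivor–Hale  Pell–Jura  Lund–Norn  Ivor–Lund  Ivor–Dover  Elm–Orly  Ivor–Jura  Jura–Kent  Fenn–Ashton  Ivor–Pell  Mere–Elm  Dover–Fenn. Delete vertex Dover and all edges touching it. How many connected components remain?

2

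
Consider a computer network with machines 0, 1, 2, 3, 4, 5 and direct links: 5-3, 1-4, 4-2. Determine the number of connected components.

0 is isolated — a component by itself.
Starting from 3 we can reach 3, 5. That is one component of size 2.
Starting from 1 we can reach 1, 2, 4. That is one component of size 3.
Total: 3 components.

3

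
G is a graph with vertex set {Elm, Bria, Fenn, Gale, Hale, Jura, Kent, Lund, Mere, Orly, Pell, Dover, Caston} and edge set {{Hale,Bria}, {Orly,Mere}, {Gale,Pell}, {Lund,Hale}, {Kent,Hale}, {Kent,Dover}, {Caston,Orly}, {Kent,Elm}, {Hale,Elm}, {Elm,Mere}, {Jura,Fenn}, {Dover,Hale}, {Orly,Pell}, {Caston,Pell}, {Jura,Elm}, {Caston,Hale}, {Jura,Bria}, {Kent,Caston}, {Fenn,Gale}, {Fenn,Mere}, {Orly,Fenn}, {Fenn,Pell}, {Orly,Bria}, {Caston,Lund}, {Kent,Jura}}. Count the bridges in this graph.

The edges on the cycle Kent-Jura-Fenn-Gale-Pell-Orly-Caston-Kent are not bridges since each lies on that cycle.
Every edge lies on some cycle, so there are no bridges.

0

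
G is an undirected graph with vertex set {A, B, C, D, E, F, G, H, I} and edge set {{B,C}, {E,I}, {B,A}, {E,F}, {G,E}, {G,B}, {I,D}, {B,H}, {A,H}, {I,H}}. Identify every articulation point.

B, E, I

Removing B increases the component count from 1 to 2, so B is a cut vertex.
Removing E increases the component count from 1 to 2, so E is a cut vertex.
Removing I increases the component count from 1 to 2, so I is a cut vertex.
By contrast removing H leaves 1 component; it is not a cut vertex. No other vertex is a cut vertex either.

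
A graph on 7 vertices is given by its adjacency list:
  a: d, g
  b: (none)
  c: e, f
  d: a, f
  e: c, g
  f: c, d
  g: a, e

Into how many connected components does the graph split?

b is isolated — a component by itself.
Starting from a we can reach a, c, d, e, f, g. That is one component of size 6.
Total: 2 components.

2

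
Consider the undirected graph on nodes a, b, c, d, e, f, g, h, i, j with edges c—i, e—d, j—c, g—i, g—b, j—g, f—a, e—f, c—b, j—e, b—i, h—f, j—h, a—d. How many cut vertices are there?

1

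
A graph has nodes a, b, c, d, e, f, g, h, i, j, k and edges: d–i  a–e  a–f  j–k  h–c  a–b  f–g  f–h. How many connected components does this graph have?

Starting from j we can reach j, k. That is one component of size 2.
Starting from d we can reach d, i. That is one component of size 2.
Starting from a we can reach a, b, c, e, f, g, h. That is one component of size 7.
Total: 3 components.

3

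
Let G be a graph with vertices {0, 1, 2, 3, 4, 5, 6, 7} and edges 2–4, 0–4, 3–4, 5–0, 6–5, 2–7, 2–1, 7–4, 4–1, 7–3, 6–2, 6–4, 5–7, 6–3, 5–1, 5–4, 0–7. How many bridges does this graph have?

0

The edges on the cycle 6-5-0-7-2-6 are not bridges since each lies on that cycle.
Every edge lies on some cycle, so there are no bridges.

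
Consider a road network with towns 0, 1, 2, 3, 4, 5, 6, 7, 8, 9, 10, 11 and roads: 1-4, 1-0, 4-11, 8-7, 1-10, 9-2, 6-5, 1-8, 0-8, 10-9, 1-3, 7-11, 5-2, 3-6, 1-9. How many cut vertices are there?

Removing 1 increases the component count from 1 to 2, so 1 is a cut vertex.
By contrast removing 2 leaves 1 component; it is not a cut vertex. No other vertex is a cut vertex either.

1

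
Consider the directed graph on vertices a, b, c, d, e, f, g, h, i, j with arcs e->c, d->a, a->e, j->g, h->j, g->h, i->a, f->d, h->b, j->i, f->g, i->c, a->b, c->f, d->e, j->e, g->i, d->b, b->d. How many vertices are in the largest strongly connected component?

{a, b, c, d, e, f, g, h, i, j} are all mutually reachable — one SCC of size 10.
The largest has 10 vertices.

10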